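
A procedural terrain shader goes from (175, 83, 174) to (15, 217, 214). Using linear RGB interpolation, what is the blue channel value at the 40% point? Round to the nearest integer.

190

B = 174 + 0.4 × (214 − 174) = 190 → 190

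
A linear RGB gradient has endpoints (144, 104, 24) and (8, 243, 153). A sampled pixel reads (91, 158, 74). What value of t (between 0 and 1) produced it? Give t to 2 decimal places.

0.39

Invert the lerp on the G channel (largest span, 139): t = (158 − 104) / (243 − 104) = 54/139 = 0.38849.
Check on R: (91 − 144)/(8 − 144) = 0.3897 ✓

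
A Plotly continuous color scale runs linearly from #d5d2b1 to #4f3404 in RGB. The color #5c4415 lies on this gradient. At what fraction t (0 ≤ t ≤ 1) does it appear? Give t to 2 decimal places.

Invert the lerp on the B channel (largest span, 173): t = (21 − 177) / (4 − 177) = -156/-173 = 0.90173.
Check on R: (92 − 213)/(79 − 213) = 0.903 ✓

0.90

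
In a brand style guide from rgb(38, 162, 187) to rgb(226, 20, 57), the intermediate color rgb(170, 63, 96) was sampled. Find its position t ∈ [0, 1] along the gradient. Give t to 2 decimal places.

Invert the lerp on the R channel (largest span, 188): t = (170 − 38) / (226 − 38) = 132/188 = 0.70213.
Check on G: (63 − 162)/(20 − 162) = 0.6972 ✓

0.70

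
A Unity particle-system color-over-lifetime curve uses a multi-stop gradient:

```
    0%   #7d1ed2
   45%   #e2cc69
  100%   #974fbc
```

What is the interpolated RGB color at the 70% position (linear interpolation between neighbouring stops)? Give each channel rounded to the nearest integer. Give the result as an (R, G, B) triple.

(192, 147, 143)

70% lies between the 45% and 100% stops, so the local fraction is t = (70 − 45)/(100 − 45) = 25/55 ≈ 0.4545.
#e2cc69 → (226, 204, 105); #974fbc → (151, 79, 188).
R = 226 + 0.4545 × (151 − 226) = 191.912 → 192
G = 204 + 0.4545 × (79 − 204) = 147.188 → 147
B = 105 + 0.4545 × (188 − 105) = 142.724 → 143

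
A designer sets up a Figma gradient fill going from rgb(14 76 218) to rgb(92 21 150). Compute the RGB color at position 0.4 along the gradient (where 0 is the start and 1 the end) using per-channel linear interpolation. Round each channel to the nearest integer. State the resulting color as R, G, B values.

R = 14 + 0.4 × (92 − 14) = 14 + 0.4 × 78 = 45.2 → 45
G = 76 + 0.4 × (21 − 76) = 76 + 0.4 × -55 = 54 → 54
B = 218 + 0.4 × (150 − 218) = 218 + 0.4 × -68 = 190.8 → 191
So the blended color is (45, 54, 191), about #2d36bf.

(45, 54, 191)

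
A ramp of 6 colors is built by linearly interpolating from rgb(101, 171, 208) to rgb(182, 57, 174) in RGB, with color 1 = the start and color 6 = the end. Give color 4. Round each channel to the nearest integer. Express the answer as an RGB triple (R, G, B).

With 6 swatches and endpoints inclusive, swatch 4 sits at t = (4 − 1)/(6 − 1) = 3/5 ≈ 0.6.
R = 101 + 0.6 × (182 − 101) = 149.6 → 150
G = 171 + 0.6 × (57 − 171) = 102.6 → 103
B = 208 + 0.6 × (174 − 208) = 187.6 → 188

(150, 103, 188)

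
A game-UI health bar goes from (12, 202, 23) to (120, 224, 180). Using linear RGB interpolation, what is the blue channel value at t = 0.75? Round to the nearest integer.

141

B = 23 + 0.75 × (180 − 23) = 140.75 → 141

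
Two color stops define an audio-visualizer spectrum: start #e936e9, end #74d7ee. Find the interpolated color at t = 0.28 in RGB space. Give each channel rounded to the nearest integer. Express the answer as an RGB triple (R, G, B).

#e936e9 → (233, 54, 233); #74d7ee → (116, 215, 238).
R = 233 + 0.28 × (116 − 233) = 233 + 0.28 × -117 = 200.24 → 200
G = 54 + 0.28 × (215 − 54) = 54 + 0.28 × 161 = 99.08 → 99
B = 233 + 0.28 × (238 − 233) = 233 + 0.28 × 5 = 234.4 → 234
So the blended color is (200, 99, 234), about #c863ea.

(200, 99, 234)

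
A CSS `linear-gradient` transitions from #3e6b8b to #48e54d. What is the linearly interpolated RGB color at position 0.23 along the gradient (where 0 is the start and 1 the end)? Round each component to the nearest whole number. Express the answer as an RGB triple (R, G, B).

#3e6b8b → (62, 107, 139); #48e54d → (72, 229, 77).
R = 62 + 0.23 × (72 − 62) = 62 + 0.23 × 10 = 64.3 → 64
G = 107 + 0.23 × (229 − 107) = 107 + 0.23 × 122 = 135.06 → 135
B = 139 + 0.23 × (77 − 139) = 139 + 0.23 × -62 = 124.74 → 125

(64, 135, 125)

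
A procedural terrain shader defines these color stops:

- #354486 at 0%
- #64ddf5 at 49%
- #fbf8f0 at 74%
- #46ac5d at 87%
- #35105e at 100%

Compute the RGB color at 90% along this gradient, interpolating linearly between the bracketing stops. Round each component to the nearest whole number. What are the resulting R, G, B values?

90% lies between the 87% and 100% stops, so the local fraction is t = (90 − 87)/(100 − 87) = 3/13 ≈ 0.2308.
#46ac5d → (70, 172, 93); #35105e → (53, 16, 94).
R = 70 + 0.2308 × (53 − 70) = 66.076 → 66
G = 172 + 0.2308 × (16 − 172) = 135.995 → 136
B = 93 + 0.2308 × (94 − 93) = 93.231 → 93

(66, 136, 93)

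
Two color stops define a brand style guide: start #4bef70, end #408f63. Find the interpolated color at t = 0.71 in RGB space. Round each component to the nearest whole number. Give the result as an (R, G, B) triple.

#4bef70 → (75, 239, 112); #408f63 → (64, 143, 99).
R = 75 + 0.71 × (64 − 75) = 75 + 0.71 × -11 = 67.19 → 67
G = 239 + 0.71 × (143 − 239) = 239 + 0.71 × -96 = 170.84 → 171
B = 112 + 0.71 × (99 − 112) = 112 + 0.71 × -13 = 102.77 → 103

(67, 171, 103)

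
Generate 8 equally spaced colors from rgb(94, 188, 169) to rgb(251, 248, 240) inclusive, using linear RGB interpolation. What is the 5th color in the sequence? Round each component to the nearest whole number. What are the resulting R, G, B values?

With 8 swatches and endpoints inclusive, swatch 5 sits at t = (5 − 1)/(8 − 1) = 4/7 ≈ 0.5714.
R = 94 + 0.5714 × (251 − 94) = 183.71 → 184
G = 188 + 0.5714 × (248 − 188) = 222.284 → 222
B = 169 + 0.5714 × (240 − 169) = 209.569 → 210

(184, 222, 210)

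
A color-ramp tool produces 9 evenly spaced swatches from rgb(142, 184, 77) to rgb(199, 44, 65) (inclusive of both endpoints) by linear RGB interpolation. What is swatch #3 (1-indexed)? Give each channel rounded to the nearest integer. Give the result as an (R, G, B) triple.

With 9 swatches and endpoints inclusive, swatch 3 sits at t = (3 − 1)/(9 − 1) = 2/8 ≈ 0.25.
R = 142 + 0.25 × (199 − 142) = 156.25 → 156
G = 184 + 0.25 × (44 − 184) = 149 → 149
B = 77 + 0.25 × (65 − 77) = 74 → 74

(156, 149, 74)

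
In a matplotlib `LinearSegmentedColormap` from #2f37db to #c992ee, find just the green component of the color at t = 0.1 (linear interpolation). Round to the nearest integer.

64

G₁ = 55 (from #2f37db), G₂ = 146 (from #c992ee).
G = 55 + 0.1 × (146 − 55) = 64.1 → 64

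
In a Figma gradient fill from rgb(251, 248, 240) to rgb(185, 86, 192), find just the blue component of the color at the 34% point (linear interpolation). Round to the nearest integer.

B = 240 + 0.34 × (192 − 240) = 223.68 → 224

224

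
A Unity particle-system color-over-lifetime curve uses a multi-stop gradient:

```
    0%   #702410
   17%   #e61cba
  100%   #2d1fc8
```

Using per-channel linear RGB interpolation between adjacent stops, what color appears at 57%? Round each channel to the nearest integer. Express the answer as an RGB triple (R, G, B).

57% lies between the 17% and 100% stops, so the local fraction is t = (57 − 17)/(100 − 17) = 40/83 ≈ 0.4819.
#e61cba → (230, 28, 186); #2d1fc8 → (45, 31, 200).
R = 230 + 0.4819 × (45 − 230) = 140.849 → 141
G = 28 + 0.4819 × (31 − 28) = 29.446 → 29
B = 186 + 0.4819 × (200 − 186) = 192.747 → 193

(141, 29, 193)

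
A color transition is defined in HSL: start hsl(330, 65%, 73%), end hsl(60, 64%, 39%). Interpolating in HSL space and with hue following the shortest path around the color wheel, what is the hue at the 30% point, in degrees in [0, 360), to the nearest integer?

357

Hue: 60 − 330 = -270°, but |-270| > 180 so the shorter arc goes the other way: Δh = -270 + 360 = 90°.
H = 330 + 0.3 × (90) = 357 → 357°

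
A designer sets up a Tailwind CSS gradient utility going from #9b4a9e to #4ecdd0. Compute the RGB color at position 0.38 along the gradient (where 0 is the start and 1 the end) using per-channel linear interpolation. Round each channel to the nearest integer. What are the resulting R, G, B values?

#9b4a9e → (155, 74, 158); #4ecdd0 → (78, 205, 208).
R = 155 + 0.38 × (78 − 155) = 155 + 0.38 × -77 = 125.74 → 126
G = 74 + 0.38 × (205 − 74) = 74 + 0.38 × 131 = 123.78 → 124
B = 158 + 0.38 × (208 − 158) = 158 + 0.38 × 50 = 177 → 177
So the blended color is (126, 124, 177), about #7e7cb1.

(126, 124, 177)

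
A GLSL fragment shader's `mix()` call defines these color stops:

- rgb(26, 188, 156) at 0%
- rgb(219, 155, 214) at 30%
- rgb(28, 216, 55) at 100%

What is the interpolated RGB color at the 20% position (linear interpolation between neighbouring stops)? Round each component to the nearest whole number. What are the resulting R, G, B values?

(155, 166, 195)

20% lies between the 0% and 30% stops, so the local fraction is t = (20 − 0)/(30 − 0) = 20/30 ≈ 0.6667.
R = 26 + 0.6667 × (219 − 26) = 154.673 → 155
G = 188 + 0.6667 × (155 − 188) = 165.999 → 166
B = 156 + 0.6667 × (214 − 156) = 194.669 → 195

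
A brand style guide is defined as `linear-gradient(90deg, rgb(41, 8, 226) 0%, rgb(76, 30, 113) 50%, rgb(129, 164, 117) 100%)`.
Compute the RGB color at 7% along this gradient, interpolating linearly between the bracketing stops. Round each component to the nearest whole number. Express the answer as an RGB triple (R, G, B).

7% lies between the 0% and 50% stops, so the local fraction is t = (7 − 0)/(50 − 0) = 7/50 ≈ 0.14.
R = 41 + 0.14 × (76 − 41) = 45.9 → 46
G = 8 + 0.14 × (30 − 8) = 11.08 → 11
B = 226 + 0.14 × (113 − 226) = 210.18 → 210

(46, 11, 210)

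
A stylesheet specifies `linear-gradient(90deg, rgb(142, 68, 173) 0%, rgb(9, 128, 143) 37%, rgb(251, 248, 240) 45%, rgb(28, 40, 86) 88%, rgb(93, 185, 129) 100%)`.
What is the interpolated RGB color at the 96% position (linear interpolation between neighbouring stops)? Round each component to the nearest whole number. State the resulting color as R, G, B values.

96% lies between the 88% and 100% stops, so the local fraction is t = (96 − 88)/(100 − 88) = 8/12 ≈ 0.6667.
R = 28 + 0.6667 × (93 − 28) = 71.335 → 71
G = 40 + 0.6667 × (185 − 40) = 136.671 → 137
B = 86 + 0.6667 × (129 − 86) = 114.668 → 115

(71, 137, 115)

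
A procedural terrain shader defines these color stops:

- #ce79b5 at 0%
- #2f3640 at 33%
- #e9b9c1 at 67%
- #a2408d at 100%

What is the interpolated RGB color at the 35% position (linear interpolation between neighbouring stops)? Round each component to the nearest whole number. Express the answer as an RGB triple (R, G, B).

35% lies between the 33% and 67% stops, so the local fraction is t = (35 − 33)/(67 − 33) = 2/34 ≈ 0.0588.
#2f3640 → (47, 54, 64); #e9b9c1 → (233, 185, 193).
R = 47 + 0.0588 × (233 − 47) = 57.937 → 58
G = 54 + 0.0588 × (185 − 54) = 61.703 → 62
B = 64 + 0.0588 × (193 − 64) = 71.585 → 72

(58, 62, 72)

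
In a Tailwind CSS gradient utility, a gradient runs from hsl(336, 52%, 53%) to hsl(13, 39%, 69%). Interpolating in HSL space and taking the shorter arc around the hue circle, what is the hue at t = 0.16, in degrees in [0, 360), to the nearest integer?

Hue: 13 − 336 = -323°, but |-323| > 180 so the shorter arc goes the other way: Δh = -323 + 360 = 37°.
H = 336 + 0.16 × (37) = 341.92 → 342°

342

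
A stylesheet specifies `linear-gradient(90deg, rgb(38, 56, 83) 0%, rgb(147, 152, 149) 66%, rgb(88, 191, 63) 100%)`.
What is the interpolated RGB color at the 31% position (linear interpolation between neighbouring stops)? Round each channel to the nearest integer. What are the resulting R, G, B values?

(89, 101, 114)

31% lies between the 0% and 66% stops, so the local fraction is t = (31 − 0)/(66 − 0) = 31/66 ≈ 0.4697.
R = 38 + 0.4697 × (147 − 38) = 89.197 → 89
G = 56 + 0.4697 × (152 − 56) = 101.091 → 101
B = 83 + 0.4697 × (149 − 83) = 114 → 114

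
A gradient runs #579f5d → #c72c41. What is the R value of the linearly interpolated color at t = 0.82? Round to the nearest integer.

179

R₁ = 87 (from #579f5d), R₂ = 199 (from #c72c41).
R = 87 + 0.82 × (199 − 87) = 178.84 → 179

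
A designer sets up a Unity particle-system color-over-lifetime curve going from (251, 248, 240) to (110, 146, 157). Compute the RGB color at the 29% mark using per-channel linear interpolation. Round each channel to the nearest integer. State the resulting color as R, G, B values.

(210, 218, 216)

29% corresponds to t = 0.29.
R = 251 + 0.29 × (110 − 251) = 251 + 0.29 × -141 = 210.11 → 210
G = 248 + 0.29 × (146 − 248) = 248 + 0.29 × -102 = 218.42 → 218
B = 240 + 0.29 × (157 − 240) = 240 + 0.29 × -83 = 215.93 → 216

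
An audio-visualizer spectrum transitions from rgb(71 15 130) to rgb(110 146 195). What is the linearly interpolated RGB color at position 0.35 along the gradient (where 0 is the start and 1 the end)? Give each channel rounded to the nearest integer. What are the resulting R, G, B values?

(85, 61, 153)

R = 71 + 0.35 × (110 − 71) = 71 + 0.35 × 39 = 84.65 → 85
G = 15 + 0.35 × (146 − 15) = 15 + 0.35 × 131 = 60.85 → 61
B = 130 + 0.35 × (195 − 130) = 130 + 0.35 × 65 = 152.75 → 153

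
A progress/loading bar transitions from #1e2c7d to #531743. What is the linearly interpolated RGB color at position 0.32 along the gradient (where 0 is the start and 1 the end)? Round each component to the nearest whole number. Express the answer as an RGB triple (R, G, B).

#1e2c7d → (30, 44, 125); #531743 → (83, 23, 67).
R = 30 + 0.32 × (83 − 30) = 30 + 0.32 × 53 = 46.96 → 47
G = 44 + 0.32 × (23 − 44) = 44 + 0.32 × -21 = 37.28 → 37
B = 125 + 0.32 × (67 − 125) = 125 + 0.32 × -58 = 106.44 → 106

(47, 37, 106)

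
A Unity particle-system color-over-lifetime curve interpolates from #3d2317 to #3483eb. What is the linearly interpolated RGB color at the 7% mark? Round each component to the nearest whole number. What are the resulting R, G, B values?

#3d2317 → (61, 35, 23); #3483eb → (52, 131, 235).
7% corresponds to t = 0.07.
R = 61 + 0.07 × (52 − 61) = 61 + 0.07 × -9 = 60.37 → 60
G = 35 + 0.07 × (131 − 35) = 35 + 0.07 × 96 = 41.72 → 42
B = 23 + 0.07 × (235 − 23) = 23 + 0.07 × 212 = 37.84 → 38

(60, 42, 38)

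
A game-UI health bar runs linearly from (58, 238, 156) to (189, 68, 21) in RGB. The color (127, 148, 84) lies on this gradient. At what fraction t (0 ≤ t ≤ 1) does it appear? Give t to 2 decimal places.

0.53

Invert the lerp on the G channel (largest span, 170): t = (148 − 238) / (68 − 238) = -90/-170 = 0.52941.
Check on R: (127 − 58)/(189 − 58) = 0.5267 ✓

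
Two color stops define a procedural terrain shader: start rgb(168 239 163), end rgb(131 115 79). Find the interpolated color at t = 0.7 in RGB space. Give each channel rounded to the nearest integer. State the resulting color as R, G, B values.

(142, 152, 104)

R = 168 + 0.7 × (131 − 168) = 168 + 0.7 × -37 = 142.1 → 142
G = 239 + 0.7 × (115 − 239) = 239 + 0.7 × -124 = 152.2 → 152
B = 163 + 0.7 × (79 − 163) = 163 + 0.7 × -84 = 104.2 → 104
So the blended color is (142, 152, 104), about #8e9868.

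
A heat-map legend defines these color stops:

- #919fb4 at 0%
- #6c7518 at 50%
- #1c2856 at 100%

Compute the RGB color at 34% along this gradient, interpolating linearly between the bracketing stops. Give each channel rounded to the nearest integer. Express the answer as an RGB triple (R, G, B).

34% lies between the 0% and 50% stops, so the local fraction is t = (34 − 0)/(50 − 0) = 34/50 ≈ 0.68.
#919fb4 → (145, 159, 180); #6c7518 → (108, 117, 24).
R = 145 + 0.68 × (108 − 145) = 119.84 → 120
G = 159 + 0.68 × (117 − 159) = 130.44 → 130
B = 180 + 0.68 × (24 − 180) = 73.92 → 74

(120, 130, 74)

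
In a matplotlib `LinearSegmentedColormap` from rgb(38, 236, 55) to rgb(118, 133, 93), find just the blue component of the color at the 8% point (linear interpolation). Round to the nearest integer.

B = 55 + 0.08 × (93 − 55) = 58.04 → 58

58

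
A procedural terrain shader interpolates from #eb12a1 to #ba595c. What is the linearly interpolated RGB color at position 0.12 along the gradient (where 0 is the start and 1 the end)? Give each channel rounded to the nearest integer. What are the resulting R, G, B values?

(229, 27, 153)

#eb12a1 → (235, 18, 161); #ba595c → (186, 89, 92).
R = 235 + 0.12 × (186 − 235) = 235 + 0.12 × -49 = 229.12 → 229
G = 18 + 0.12 × (89 − 18) = 18 + 0.12 × 71 = 26.52 → 27
B = 161 + 0.12 × (92 − 161) = 161 + 0.12 × -69 = 152.72 → 153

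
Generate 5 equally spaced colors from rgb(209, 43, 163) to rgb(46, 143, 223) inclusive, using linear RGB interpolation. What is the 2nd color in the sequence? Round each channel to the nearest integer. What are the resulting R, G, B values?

With 5 swatches and endpoints inclusive, swatch 2 sits at t = (2 − 1)/(5 − 1) = 1/4 ≈ 0.25.
R = 209 + 0.25 × (46 − 209) = 168.25 → 168
G = 43 + 0.25 × (143 − 43) = 68 → 68
B = 163 + 0.25 × (223 − 163) = 178 → 178

(168, 68, 178)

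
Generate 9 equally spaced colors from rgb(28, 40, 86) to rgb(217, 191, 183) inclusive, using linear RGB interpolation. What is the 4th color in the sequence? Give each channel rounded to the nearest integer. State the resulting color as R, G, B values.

(99, 97, 122)

With 9 swatches and endpoints inclusive, swatch 4 sits at t = (4 − 1)/(9 − 1) = 3/8 ≈ 0.375.
R = 28 + 0.375 × (217 − 28) = 98.875 → 99
G = 40 + 0.375 × (191 − 40) = 96.625 → 97
B = 86 + 0.375 × (183 − 86) = 122.375 → 122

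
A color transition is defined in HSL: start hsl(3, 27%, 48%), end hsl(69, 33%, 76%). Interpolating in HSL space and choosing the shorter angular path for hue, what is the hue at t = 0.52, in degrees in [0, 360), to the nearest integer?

Hue arc: Δh = 69 − 3 = 66° (|Δh| ≤ 180, already the shorter path).
H = 3 + 0.52 × (66) = 37.32 → 37°

37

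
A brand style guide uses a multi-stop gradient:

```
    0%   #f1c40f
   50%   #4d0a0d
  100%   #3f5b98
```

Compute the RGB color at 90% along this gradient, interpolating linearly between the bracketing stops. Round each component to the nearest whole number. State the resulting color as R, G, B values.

(66, 75, 124)

90% lies between the 50% and 100% stops, so the local fraction is t = (90 − 50)/(100 − 50) = 40/50 ≈ 0.8.
#4d0a0d → (77, 10, 13); #3f5b98 → (63, 91, 152).
R = 77 + 0.8 × (63 − 77) = 65.8 → 66
G = 10 + 0.8 × (91 − 10) = 74.8 → 75
B = 13 + 0.8 × (152 − 13) = 124.2 → 124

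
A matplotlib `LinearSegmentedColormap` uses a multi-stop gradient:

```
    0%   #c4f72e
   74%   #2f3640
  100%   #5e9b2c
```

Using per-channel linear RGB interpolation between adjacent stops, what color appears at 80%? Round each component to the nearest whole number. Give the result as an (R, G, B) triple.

(58, 77, 59)

80% lies between the 74% and 100% stops, so the local fraction is t = (80 − 74)/(100 − 74) = 6/26 ≈ 0.2308.
#2f3640 → (47, 54, 64); #5e9b2c → (94, 155, 44).
R = 47 + 0.2308 × (94 − 47) = 57.848 → 58
G = 54 + 0.2308 × (155 − 54) = 77.311 → 77
B = 64 + 0.2308 × (44 − 64) = 59.384 → 59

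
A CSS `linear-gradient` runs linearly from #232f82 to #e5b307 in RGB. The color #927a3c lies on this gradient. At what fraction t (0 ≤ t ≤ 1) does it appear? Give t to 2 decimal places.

Invert the lerp on the R channel (largest span, 194): t = (146 − 35) / (229 − 35) = 111/194 = 0.57216.
Check on G: (122 − 47)/(179 − 47) = 0.5682 ✓

0.57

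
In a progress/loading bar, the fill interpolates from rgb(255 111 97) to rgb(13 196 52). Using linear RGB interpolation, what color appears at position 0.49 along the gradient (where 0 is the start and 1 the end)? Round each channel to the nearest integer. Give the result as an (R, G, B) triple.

(136, 153, 75)

R = 255 + 0.49 × (13 − 255) = 255 + 0.49 × -242 = 136.42 → 136
G = 111 + 0.49 × (196 − 111) = 111 + 0.49 × 85 = 152.65 → 153
B = 97 + 0.49 × (52 − 97) = 97 + 0.49 × -45 = 74.95 → 75
So the blended color is (136, 153, 75), about #88994b.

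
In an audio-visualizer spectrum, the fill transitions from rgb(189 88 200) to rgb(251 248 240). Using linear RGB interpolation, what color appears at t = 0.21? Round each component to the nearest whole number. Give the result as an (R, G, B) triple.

(202, 122, 208)

R = 189 + 0.21 × (251 − 189) = 189 + 0.21 × 62 = 202.02 → 202
G = 88 + 0.21 × (248 − 88) = 88 + 0.21 × 160 = 121.6 → 122
B = 200 + 0.21 × (240 − 200) = 200 + 0.21 × 40 = 208.4 → 208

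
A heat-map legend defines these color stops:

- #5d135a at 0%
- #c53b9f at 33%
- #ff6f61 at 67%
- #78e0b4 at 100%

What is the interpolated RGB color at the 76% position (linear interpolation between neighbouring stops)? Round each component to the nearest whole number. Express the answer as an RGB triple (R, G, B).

76% lies between the 67% and 100% stops, so the local fraction is t = (76 − 67)/(100 − 67) = 9/33 ≈ 0.2727.
#ff6f61 → (255, 111, 97); #78e0b4 → (120, 224, 180).
R = 255 + 0.2727 × (120 − 255) = 218.185 → 218
G = 111 + 0.2727 × (224 − 111) = 141.815 → 142
B = 97 + 0.2727 × (180 − 97) = 119.634 → 120

(218, 142, 120)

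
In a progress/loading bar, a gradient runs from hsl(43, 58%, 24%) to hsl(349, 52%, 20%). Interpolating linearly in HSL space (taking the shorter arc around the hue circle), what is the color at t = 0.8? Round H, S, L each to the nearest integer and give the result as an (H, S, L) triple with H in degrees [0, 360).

Hue: 349 − 43 = 306°, but |306| > 180 so the shorter arc goes the other way: Δh = 306 − 360 = -54°.
H = 43 + 0.8 × (-54) = -0.2 → 0°
S = 58 + 0.8 × (52 − 58) = 53.2 → 53%
L = 24 + 0.8 × (20 − 24) = 20.8 → 21%

(0, 53, 21)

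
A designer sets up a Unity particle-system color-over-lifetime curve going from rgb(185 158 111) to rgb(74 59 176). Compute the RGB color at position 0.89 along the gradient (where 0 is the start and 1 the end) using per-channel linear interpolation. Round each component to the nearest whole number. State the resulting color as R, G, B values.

R = 185 + 0.89 × (74 − 185) = 185 + 0.89 × -111 = 86.21 → 86
G = 158 + 0.89 × (59 − 158) = 158 + 0.89 × -99 = 69.89 → 70
B = 111 + 0.89 × (176 − 111) = 111 + 0.89 × 65 = 168.85 → 169

(86, 70, 169)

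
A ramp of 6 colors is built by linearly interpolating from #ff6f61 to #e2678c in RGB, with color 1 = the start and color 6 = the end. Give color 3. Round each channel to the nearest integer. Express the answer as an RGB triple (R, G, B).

With 6 swatches and endpoints inclusive, swatch 3 sits at t = (3 − 1)/(6 − 1) = 2/5 ≈ 0.4.
#ff6f61 → (255, 111, 97); #e2678c → (226, 103, 140).
R = 255 + 0.4 × (226 − 255) = 243.4 → 243
G = 111 + 0.4 × (103 − 111) = 107.8 → 108
B = 97 + 0.4 × (140 − 97) = 114.2 → 114

(243, 108, 114)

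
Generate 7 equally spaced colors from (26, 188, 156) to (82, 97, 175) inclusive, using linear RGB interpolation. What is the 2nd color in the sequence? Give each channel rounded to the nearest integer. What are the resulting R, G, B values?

With 7 swatches and endpoints inclusive, swatch 2 sits at t = (2 − 1)/(7 − 1) = 1/6 ≈ 0.1667.
R = 26 + 0.1667 × (82 − 26) = 35.335 → 35
G = 188 + 0.1667 × (97 − 188) = 172.83 → 173
B = 156 + 0.1667 × (175 − 156) = 159.167 → 159

(35, 173, 159)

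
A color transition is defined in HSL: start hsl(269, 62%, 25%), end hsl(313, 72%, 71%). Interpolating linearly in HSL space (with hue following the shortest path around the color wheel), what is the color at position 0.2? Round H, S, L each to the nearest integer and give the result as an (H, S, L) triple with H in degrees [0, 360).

(278, 64, 34)

Hue arc: Δh = 313 − 269 = 44° (|Δh| ≤ 180, already the shorter path).
H = 269 + 0.2 × (44) = 277.8 → 278°
S = 62 + 0.2 × (72 − 62) = 64 → 64%
L = 25 + 0.2 × (71 − 25) = 34.2 → 34%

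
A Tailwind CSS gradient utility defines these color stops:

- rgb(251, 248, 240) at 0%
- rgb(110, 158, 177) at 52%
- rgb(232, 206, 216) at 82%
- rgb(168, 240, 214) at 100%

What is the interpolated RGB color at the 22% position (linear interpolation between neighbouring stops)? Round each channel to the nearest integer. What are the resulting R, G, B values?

(191, 210, 213)

22% lies between the 0% and 52% stops, so the local fraction is t = (22 − 0)/(52 − 0) = 22/52 ≈ 0.4231.
R = 251 + 0.4231 × (110 − 251) = 191.343 → 191
G = 248 + 0.4231 × (158 − 248) = 209.921 → 210
B = 240 + 0.4231 × (177 − 240) = 213.345 → 213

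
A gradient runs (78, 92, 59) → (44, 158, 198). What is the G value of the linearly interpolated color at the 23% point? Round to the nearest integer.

G = 92 + 0.23 × (158 − 92) = 107.18 → 107

107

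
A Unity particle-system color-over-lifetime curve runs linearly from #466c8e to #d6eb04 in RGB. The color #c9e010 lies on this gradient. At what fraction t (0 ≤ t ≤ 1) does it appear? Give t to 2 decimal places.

0.91

Invert the lerp on the R channel (largest span, 144): t = (201 − 70) / (214 − 70) = 131/144 = 0.90972.
Check on G: (224 − 108)/(235 − 108) = 0.9134 ✓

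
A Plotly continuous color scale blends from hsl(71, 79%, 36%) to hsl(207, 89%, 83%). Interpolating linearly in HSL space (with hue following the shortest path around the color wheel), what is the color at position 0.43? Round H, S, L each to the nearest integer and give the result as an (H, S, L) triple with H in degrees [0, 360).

(129, 83, 56)

Hue arc: Δh = 207 − 71 = 136° (|Δh| ≤ 180, already the shorter path).
H = 71 + 0.43 × (136) = 129.48 → 129°
S = 79 + 0.43 × (89 − 79) = 83.3 → 83%
L = 36 + 0.43 × (83 − 36) = 56.21 → 56%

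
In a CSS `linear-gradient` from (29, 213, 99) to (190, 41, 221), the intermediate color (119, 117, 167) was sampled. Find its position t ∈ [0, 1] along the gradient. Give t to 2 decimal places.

Invert the lerp on the G channel (largest span, 172): t = (117 − 213) / (41 − 213) = -96/-172 = 0.55814.
Check on R: (119 − 29)/(190 − 29) = 0.559 ✓

0.56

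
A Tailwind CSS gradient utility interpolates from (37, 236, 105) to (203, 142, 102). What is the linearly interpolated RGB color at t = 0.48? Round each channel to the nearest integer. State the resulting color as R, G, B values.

(117, 191, 104)

R = 37 + 0.48 × (203 − 37) = 37 + 0.48 × 166 = 116.68 → 117
G = 236 + 0.48 × (142 − 236) = 236 + 0.48 × -94 = 190.88 → 191
B = 105 + 0.48 × (102 − 105) = 105 + 0.48 × -3 = 103.56 → 104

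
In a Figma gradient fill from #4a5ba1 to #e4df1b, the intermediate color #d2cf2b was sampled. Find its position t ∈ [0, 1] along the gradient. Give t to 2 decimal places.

0.88

Invert the lerp on the R channel (largest span, 154): t = (210 − 74) / (228 − 74) = 136/154 = 0.88312.
Check on G: (207 − 91)/(223 − 91) = 0.8788 ✓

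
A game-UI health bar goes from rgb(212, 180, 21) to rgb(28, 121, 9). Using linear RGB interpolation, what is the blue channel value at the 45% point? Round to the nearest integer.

16

B = 21 + 0.45 × (9 − 21) = 15.6 → 16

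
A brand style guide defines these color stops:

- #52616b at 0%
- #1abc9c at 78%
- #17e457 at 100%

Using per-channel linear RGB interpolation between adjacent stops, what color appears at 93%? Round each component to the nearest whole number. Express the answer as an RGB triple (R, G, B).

(24, 215, 109)

93% lies between the 78% and 100% stops, so the local fraction is t = (93 − 78)/(100 − 78) = 15/22 ≈ 0.6818.
#1abc9c → (26, 188, 156); #17e457 → (23, 228, 87).
R = 26 + 0.6818 × (23 − 26) = 23.955 → 24
G = 188 + 0.6818 × (228 − 188) = 215.272 → 215
B = 156 + 0.6818 × (87 − 156) = 108.956 → 109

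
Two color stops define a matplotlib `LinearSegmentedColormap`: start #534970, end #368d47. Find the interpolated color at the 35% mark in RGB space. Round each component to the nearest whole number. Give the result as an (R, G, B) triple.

(73, 97, 98)

#534970 → (83, 73, 112); #368d47 → (54, 141, 71).
35% corresponds to t = 0.35.
R = 83 + 0.35 × (54 − 83) = 83 + 0.35 × -29 = 72.85 → 73
G = 73 + 0.35 × (141 − 73) = 73 + 0.35 × 68 = 96.8 → 97
B = 112 + 0.35 × (71 − 112) = 112 + 0.35 × -41 = 97.65 → 98
So the blended color is (73, 97, 98), about #496162.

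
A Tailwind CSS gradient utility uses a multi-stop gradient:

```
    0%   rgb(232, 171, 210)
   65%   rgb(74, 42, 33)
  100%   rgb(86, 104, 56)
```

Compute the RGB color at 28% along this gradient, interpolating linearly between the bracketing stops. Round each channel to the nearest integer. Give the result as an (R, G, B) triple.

28% lies between the 0% and 65% stops, so the local fraction is t = (28 − 0)/(65 − 0) = 28/65 ≈ 0.4308.
R = 232 + 0.4308 × (74 − 232) = 163.934 → 164
G = 171 + 0.4308 × (42 − 171) = 115.427 → 115
B = 210 + 0.4308 × (33 − 210) = 133.748 → 134

(164, 115, 134)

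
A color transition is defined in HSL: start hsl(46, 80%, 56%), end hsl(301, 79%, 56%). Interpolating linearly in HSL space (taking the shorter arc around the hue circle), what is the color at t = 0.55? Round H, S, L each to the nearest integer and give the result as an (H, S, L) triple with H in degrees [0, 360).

Hue: 301 − 46 = 255°, but |255| > 180 so the shorter arc goes the other way: Δh = 255 − 360 = -105°.
H = 46 + 0.55 × (-105) = -11.75 → -12 → -12 mod 360 = 348°
S = 80 + 0.55 × (79 − 80) = 79.45 → 79%
L = 56 + 0.55 × (56 − 56) = 56 → 56%

(348, 79, 56)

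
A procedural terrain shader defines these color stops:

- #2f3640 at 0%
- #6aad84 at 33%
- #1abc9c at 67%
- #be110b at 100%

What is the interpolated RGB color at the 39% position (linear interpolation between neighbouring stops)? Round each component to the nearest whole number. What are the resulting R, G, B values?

39% lies between the 33% and 67% stops, so the local fraction is t = (39 − 33)/(67 − 33) = 6/34 ≈ 0.1765.
#6aad84 → (106, 173, 132); #1abc9c → (26, 188, 156).
R = 106 + 0.1765 × (26 − 106) = 91.88 → 92
G = 173 + 0.1765 × (188 − 173) = 175.648 → 176
B = 132 + 0.1765 × (156 − 132) = 136.236 → 136

(92, 176, 136)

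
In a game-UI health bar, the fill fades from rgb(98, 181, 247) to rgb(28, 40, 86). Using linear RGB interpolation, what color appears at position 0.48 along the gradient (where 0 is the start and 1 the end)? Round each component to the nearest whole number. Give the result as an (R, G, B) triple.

R = 98 + 0.48 × (28 − 98) = 98 + 0.48 × -70 = 64.4 → 64
G = 181 + 0.48 × (40 − 181) = 181 + 0.48 × -141 = 113.32 → 113
B = 247 + 0.48 × (86 − 247) = 247 + 0.48 × -161 = 169.72 → 170

(64, 113, 170)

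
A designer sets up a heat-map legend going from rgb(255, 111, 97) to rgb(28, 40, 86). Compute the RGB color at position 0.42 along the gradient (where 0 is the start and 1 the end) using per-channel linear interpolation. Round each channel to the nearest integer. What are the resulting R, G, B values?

R = 255 + 0.42 × (28 − 255) = 255 + 0.42 × -227 = 159.66 → 160
G = 111 + 0.42 × (40 − 111) = 111 + 0.42 × -71 = 81.18 → 81
B = 97 + 0.42 × (86 − 97) = 97 + 0.42 × -11 = 92.38 → 92

(160, 81, 92)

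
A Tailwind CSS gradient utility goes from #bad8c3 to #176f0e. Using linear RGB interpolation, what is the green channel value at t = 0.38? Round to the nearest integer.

176

G₁ = 216 (from #bad8c3), G₂ = 111 (from #176f0e).
G = 216 + 0.38 × (111 − 216) = 176.1 → 176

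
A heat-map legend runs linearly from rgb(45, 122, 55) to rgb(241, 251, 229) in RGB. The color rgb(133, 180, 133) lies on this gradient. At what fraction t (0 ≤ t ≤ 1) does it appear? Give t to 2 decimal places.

0.45

Invert the lerp on the R channel (largest span, 196): t = (133 − 45) / (241 − 45) = 88/196 = 0.44898.
Check on G: (180 − 122)/(251 − 122) = 0.4496 ✓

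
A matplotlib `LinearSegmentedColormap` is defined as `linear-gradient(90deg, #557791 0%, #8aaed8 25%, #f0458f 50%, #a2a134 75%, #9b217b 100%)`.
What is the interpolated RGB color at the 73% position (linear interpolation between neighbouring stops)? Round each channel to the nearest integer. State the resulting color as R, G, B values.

73% lies between the 50% and 75% stops, so the local fraction is t = (73 − 50)/(75 − 50) = 23/25 ≈ 0.92.
#f0458f → (240, 69, 143); #a2a134 → (162, 161, 52).
R = 240 + 0.92 × (162 − 240) = 168.24 → 168
G = 69 + 0.92 × (161 − 69) = 153.64 → 154
B = 143 + 0.92 × (52 − 143) = 59.28 → 59

(168, 154, 59)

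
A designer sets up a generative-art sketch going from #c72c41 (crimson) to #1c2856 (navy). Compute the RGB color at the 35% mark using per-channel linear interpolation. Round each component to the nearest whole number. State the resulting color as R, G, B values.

#c72c41 → (199, 44, 65); #1c2856 → (28, 40, 86).
35% corresponds to t = 0.35.
R = 199 + 0.35 × (28 − 199) = 199 + 0.35 × -171 = 139.15 → 139
G = 44 + 0.35 × (40 − 44) = 44 + 0.35 × -4 = 42.6 → 43
B = 65 + 0.35 × (86 − 65) = 65 + 0.35 × 21 = 72.35 → 72
So the blended color is (139, 43, 72), about #8b2b48.

(139, 43, 72)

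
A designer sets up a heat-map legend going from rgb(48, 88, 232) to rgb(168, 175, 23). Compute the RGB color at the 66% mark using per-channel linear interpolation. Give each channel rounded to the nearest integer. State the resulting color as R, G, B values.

66% corresponds to t = 0.66.
R = 48 + 0.66 × (168 − 48) = 48 + 0.66 × 120 = 127.2 → 127
G = 88 + 0.66 × (175 − 88) = 88 + 0.66 × 87 = 145.42 → 145
B = 232 + 0.66 × (23 − 232) = 232 + 0.66 × -209 = 94.06 → 94

(127, 145, 94)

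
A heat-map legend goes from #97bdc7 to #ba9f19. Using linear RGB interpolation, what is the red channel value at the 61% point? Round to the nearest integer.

172

R₁ = 151 (from #97bdc7), R₂ = 186 (from #ba9f19).
R = 151 + 0.61 × (186 − 151) = 172.35 → 172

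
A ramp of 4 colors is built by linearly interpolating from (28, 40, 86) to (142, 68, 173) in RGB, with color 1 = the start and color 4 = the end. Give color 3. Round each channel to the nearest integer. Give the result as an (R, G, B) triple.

(104, 59, 144)

With 4 swatches and endpoints inclusive, swatch 3 sits at t = (3 − 1)/(4 − 1) = 2/3 ≈ 0.6667.
R = 28 + 0.6667 × (142 − 28) = 104.004 → 104
G = 40 + 0.6667 × (68 − 40) = 58.668 → 59
B = 86 + 0.6667 × (173 − 86) = 144.003 → 144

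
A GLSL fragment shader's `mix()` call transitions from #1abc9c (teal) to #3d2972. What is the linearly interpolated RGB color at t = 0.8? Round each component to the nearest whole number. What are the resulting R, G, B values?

#1abc9c → (26, 188, 156); #3d2972 → (61, 41, 114).
R = 26 + 0.8 × (61 − 26) = 26 + 0.8 × 35 = 54 → 54
G = 188 + 0.8 × (41 − 188) = 188 + 0.8 × -147 = 70.4 → 70
B = 156 + 0.8 × (114 − 156) = 156 + 0.8 × -42 = 122.4 → 122

(54, 70, 122)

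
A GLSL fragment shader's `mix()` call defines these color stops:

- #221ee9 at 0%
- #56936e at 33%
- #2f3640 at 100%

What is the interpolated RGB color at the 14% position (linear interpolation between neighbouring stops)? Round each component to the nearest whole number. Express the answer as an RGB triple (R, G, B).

(56, 80, 181)

14% lies between the 0% and 33% stops, so the local fraction is t = (14 − 0)/(33 − 0) = 14/33 ≈ 0.4242.
#221ee9 → (34, 30, 233); #56936e → (86, 147, 110).
R = 34 + 0.4242 × (86 − 34) = 56.058 → 56
G = 30 + 0.4242 × (147 − 30) = 79.631 → 80
B = 233 + 0.4242 × (110 − 233) = 180.823 → 181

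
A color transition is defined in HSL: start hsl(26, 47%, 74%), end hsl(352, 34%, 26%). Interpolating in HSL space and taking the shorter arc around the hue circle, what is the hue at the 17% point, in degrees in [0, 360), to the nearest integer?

Hue: 352 − 26 = 326°, but |326| > 180 so the shorter arc goes the other way: Δh = 326 − 360 = -34°.
H = 26 + 0.17 × (-34) = 20.22 → 20°

20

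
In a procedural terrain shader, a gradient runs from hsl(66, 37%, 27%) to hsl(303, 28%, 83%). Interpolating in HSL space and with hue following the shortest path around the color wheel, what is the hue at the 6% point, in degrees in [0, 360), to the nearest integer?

Hue: 303 − 66 = 237°, but |237| > 180 so the shorter arc goes the other way: Δh = 237 − 360 = -123°.
H = 66 + 0.06 × (-123) = 58.62 → 59°

59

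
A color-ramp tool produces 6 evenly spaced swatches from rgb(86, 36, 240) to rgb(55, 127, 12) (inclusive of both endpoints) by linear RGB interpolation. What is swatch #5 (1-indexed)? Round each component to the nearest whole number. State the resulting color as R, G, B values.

With 6 swatches and endpoints inclusive, swatch 5 sits at t = (5 − 1)/(6 − 1) = 4/5 ≈ 0.8.
R = 86 + 0.8 × (55 − 86) = 61.2 → 61
G = 36 + 0.8 × (127 − 36) = 108.8 → 109
B = 240 + 0.8 × (12 − 240) = 57.6 → 58

(61, 109, 58)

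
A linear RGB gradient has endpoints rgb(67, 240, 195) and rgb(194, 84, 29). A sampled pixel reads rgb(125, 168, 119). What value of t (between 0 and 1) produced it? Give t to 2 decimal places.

0.46

Invert the lerp on the B channel (largest span, 166): t = (119 − 195) / (29 − 195) = -76/-166 = 0.45783.
Check on R: (125 − 67)/(194 − 67) = 0.4567 ✓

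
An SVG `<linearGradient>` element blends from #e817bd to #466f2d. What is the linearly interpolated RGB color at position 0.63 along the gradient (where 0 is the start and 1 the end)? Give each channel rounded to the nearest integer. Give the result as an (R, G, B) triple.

(130, 78, 98)

#e817bd → (232, 23, 189); #466f2d → (70, 111, 45).
R = 232 + 0.63 × (70 − 232) = 232 + 0.63 × -162 = 129.94 → 130
G = 23 + 0.63 × (111 − 23) = 23 + 0.63 × 88 = 78.44 → 78
B = 189 + 0.63 × (45 − 189) = 189 + 0.63 × -144 = 98.28 → 98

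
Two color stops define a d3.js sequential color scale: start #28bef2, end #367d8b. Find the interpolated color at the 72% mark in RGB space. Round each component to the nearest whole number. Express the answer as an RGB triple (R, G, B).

#28bef2 → (40, 190, 242); #367d8b → (54, 125, 139).
72% corresponds to t = 0.72.
R = 40 + 0.72 × (54 − 40) = 40 + 0.72 × 14 = 50.08 → 50
G = 190 + 0.72 × (125 − 190) = 190 + 0.72 × -65 = 143.2 → 143
B = 242 + 0.72 × (139 − 242) = 242 + 0.72 × -103 = 167.84 → 168
So the blended color is (50, 143, 168), about #328fa8.

(50, 143, 168)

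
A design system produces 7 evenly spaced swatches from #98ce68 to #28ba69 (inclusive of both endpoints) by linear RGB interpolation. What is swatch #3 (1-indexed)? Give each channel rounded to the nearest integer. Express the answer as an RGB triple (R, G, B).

With 7 swatches and endpoints inclusive, swatch 3 sits at t = (3 − 1)/(7 − 1) = 2/6 ≈ 0.3333.
#98ce68 → (152, 206, 104); #28ba69 → (40, 186, 105).
R = 152 + 0.3333 × (40 − 152) = 114.67 → 115
G = 206 + 0.3333 × (186 − 206) = 199.334 → 199
B = 104 + 0.3333 × (105 − 104) = 104.333 → 104

(115, 199, 104)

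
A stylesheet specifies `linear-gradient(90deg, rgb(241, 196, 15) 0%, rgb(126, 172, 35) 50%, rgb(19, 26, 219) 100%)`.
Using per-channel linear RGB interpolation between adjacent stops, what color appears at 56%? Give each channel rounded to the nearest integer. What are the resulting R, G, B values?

(113, 154, 57)

56% lies between the 50% and 100% stops, so the local fraction is t = (56 − 50)/(100 − 50) = 6/50 ≈ 0.12.
R = 126 + 0.12 × (19 − 126) = 113.16 → 113
G = 172 + 0.12 × (26 − 172) = 154.48 → 154
B = 35 + 0.12 × (219 − 35) = 57.08 → 57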